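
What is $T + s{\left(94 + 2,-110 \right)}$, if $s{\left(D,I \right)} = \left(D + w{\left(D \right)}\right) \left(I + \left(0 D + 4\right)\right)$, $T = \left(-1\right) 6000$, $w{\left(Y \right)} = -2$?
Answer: $-15964$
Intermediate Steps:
$T = -6000$
$s{\left(D,I \right)} = \left(-2 + D\right) \left(4 + I\right)$ ($s{\left(D,I \right)} = \left(D - 2\right) \left(I + \left(0 D + 4\right)\right) = \left(-2 + D\right) \left(I + \left(0 + 4\right)\right) = \left(-2 + D\right) \left(I + 4\right) = \left(-2 + D\right) \left(4 + I\right)$)
$T + s{\left(94 + 2,-110 \right)} = -6000 + \left(-8 - -220 + 4 \left(94 + 2\right) + \left(94 + 2\right) \left(-110\right)\right) = -6000 + \left(-8 + 220 + 4 \cdot 96 + 96 \left(-110\right)\right) = -6000 + \left(-8 + 220 + 384 - 10560\right) = -6000 - 9964 = -15964$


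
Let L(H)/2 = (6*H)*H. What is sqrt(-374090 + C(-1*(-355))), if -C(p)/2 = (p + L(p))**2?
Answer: 14*I*sqrt(23348217715) ≈ 2.1392e+6*I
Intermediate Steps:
L(H) = 12*H**2 (L(H) = 2*((6*H)*H) = 2*(6*H**2) = 12*H**2)
C(p) = -2*(p + 12*p**2)**2
sqrt(-374090 + C(-1*(-355))) = sqrt(-374090 - 2*(-1*(-355))**2*(1 + 12*(-1*(-355)))**2) = sqrt(-374090 - 2*355**2*(1 + 12*355)**2) = sqrt(-374090 - 2*126025*(1 + 4260)**2) = sqrt(-374090 - 2*126025*4261**2) = sqrt(-374090 - 2*126025*18156121) = sqrt(-374090 - 4576250298050) = sqrt(-4576250672140) = 14*I*sqrt(23348217715)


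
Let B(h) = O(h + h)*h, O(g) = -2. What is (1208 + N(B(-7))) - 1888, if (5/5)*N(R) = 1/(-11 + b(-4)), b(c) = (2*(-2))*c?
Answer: -3399/5 ≈ -679.80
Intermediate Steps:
b(c) = -4*c
B(h) = -2*h
N(R) = 1/5 (N(R) = 1/(-11 - 4*(-4)) = 1/(-11 + 16) = 1/5)
(1208 + N(B(-7))) - 1888 = (1208 + 1/5) - 1888 = 6041/5 - 1888 = -3399/5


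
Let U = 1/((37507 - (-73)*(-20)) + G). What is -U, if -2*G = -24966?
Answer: -1/48530 ≈ -2.0606e-5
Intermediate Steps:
G = 12483 (G = -½*(-24966) = 12483)
U = 1/48530 (U = 1/((37507 - (-73)*(-20)) + 12483) = 1/((37507 - 1*1460) + 12483) = 1/((37507 - 1460) + 12483) = 1/(36047 + 12483) = 1/48530 ≈ 2.0606e-5)
-U = -1*1/48530 = -1/48530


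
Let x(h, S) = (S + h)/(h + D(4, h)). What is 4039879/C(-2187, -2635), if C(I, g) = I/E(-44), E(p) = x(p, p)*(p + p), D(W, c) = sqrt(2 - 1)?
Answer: 31284822976/94041 ≈ 3.3267e+5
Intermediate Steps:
D(W, c) = 1 (D(W, c) = sqrt(1) = 1)
x(h, S) = (S + h)/(1 + h) (x(h, S) = (S + h)/(h + 1) = (S + h)/(1 + h))
E(p) = 4*p**2/(1 + p) (E(p) = ((p + p)/(1 + p))*(p + p) = ((2*p)/(1 + p))*(2*p) = (2*p/(1 + p))*(2*p) = 4*p**2/(1 + p))
C(I, g) = -43*I/7744 (C(I, g) = I/((4*(-44)**2/(1 - 44))) = I/((4*1936/(-43))) = I/((4*1936*(-1/43))) = I/(-7744/43) = I*(-43/7744) = -43*I/7744)
4039879/C(-2187, -2635) = 4039879/((-43/7744*(-2187))) = 4039879/(94041/7744) = 4039879*(7744/94041) = 31284822976/94041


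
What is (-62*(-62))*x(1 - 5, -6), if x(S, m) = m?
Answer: -23064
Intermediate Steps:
(-62*(-62))*x(1 - 5, -6) = -62*(-62)*(-6) = 3844*(-6) = -23064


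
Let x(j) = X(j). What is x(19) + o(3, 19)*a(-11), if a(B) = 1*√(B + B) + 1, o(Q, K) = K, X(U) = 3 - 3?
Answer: 19 + 19*I*√22 ≈ 19.0 + 89.118*I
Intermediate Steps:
X(U) = 0
x(j) = 0
a(B) = 1 + √2*√B (a(B) = 1*√(2*B) + 1 = 1*(√2*√B) + 1 = √2*√B + 1 = 1 + √2*√B)
x(19) + o(3, 19)*a(-11) = 0 + 19*(1 + √2*√(-11)) = 0 + 19*(1 + √2*(I*√11)) = 0 + 19*(1 + I*√22) = 0 + (19 + 19*I*√22) = 19 + 19*I*√22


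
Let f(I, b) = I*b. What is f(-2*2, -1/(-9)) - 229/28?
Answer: -2173/252 ≈ -8.6230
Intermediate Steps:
f(-2*2, -1/(-9)) - 229/28 = (-2*2)*(-1/(-9)) - 229/28 = -(-4)*(-1)/9 - 229/28 = -4*⅑ - 1*229/28 = -4/9 - 229/28 = -2173/252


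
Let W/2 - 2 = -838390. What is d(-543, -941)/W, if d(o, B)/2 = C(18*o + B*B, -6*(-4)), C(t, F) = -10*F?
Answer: 60/209597 ≈ 0.00028626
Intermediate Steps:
W = -1676776 (W = 4 + 2*(-838390) = 4 - 1676780 = -1676776)
d(o, B) = -480 (d(o, B) = 2*(-(-60)*(-4)) = 2*(-10*24) = 2*(-240) = -480)
d(-543, -941)/W = -480/(-1676776) = -480*(-1/1676776) = 60/209597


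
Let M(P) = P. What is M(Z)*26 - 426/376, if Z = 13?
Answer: 63331/188 ≈ 336.87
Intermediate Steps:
M(Z)*26 - 426/376 = 13*26 - 426/376 = 338 - 426*1/376 = 338 - 213/188 = 63331/188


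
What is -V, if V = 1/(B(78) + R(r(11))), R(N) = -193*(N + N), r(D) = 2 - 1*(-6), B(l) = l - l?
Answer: 1/3088 ≈ 0.00032383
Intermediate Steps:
B(l) = 0
r(D) = 8 (r(D) = 2 + 6 = 8)
R(N) = -386*N
V = -1/3088 (V = 1/(0 - 386*8) = 1/(0 - 3088) = 1/(-3088) = -1/3088 ≈ -0.00032383)
-V = -1*(-1/3088) = 1/3088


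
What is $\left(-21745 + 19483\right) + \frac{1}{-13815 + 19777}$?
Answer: $- \frac{13486043}{5962} \approx -2262.0$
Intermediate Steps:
$\left(-21745 + 19483\right) + \frac{1}{-13815 + 19777} = -2262 + \frac{1}{5962} = - \frac{13486043}{5962}$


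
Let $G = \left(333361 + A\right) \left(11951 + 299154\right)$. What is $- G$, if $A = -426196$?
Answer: $28881432675$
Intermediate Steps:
$G = -28881432675$ ($G = \left(333361 - 426196\right) \left(11951 + 299154\right) = \left(-92835\right) 311105 = -28881432675$)
$- G = \left(-1\right) \left(-28881432675\right) = 28881432675$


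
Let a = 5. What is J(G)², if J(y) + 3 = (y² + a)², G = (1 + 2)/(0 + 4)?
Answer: 51165409/65536 ≈ 780.72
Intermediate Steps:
G = ¾ (G = 3/4 = 3*(¼) = ¾ ≈ 0.75000)
J(y) = -3 + (5 + y²)² (J(y) = -3 + (y² + 5)² = -3 + (5 + y²)²)
J(G)² = (-3 + (5 + (¾)²)²)² = (-3 + (5 + 9/16)²)² = (-3 + (89/16)²)² = (-3 + 7921/256)² = (7153/256)² = 51165409/65536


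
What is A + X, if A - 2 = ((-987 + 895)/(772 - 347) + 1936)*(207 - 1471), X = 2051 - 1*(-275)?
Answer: -1038913512/425 ≈ -2.4445e+6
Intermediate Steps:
X = 2326 (X = 2051 + 275 = 2326)
A = -1039902062/425 (A = 2 + ((-987 + 895)/(772 - 347) + 1936)*(207 - 1471) = 2 + (-92/425 + 1936)*(-1264) = 2 + (822708/425)*(-1264) = 2 - 1039902912/425 = -1039902062/425 ≈ -2.4468e+6)
A + X = -1039902062/425 + 2326 = -1038913512/425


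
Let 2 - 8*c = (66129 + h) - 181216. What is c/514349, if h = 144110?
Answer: -29021/4114792 ≈ -0.0070528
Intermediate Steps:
c = -29021/8 (c = ¼ - ((66129 + 144110) - 181216)/8 = ¼ - (210239 - 181216)/8 = ¼ - ⅛*29023 = ¼ - 29023/8 = -29021/8 ≈ -3627.6)
c/514349 = -29021/8/514349 = -29021/8*1/514349 = -29021/4114792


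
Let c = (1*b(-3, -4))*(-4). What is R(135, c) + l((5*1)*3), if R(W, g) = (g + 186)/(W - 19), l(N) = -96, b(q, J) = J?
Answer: -5467/58 ≈ -94.259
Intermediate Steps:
c = 16 (c = (1*(-4))*(-4) = -4*(-4) = 16)
R(W, g) = (186 + g)/(-19 + W)
R(135, c) + l((5*1)*3) = (186 + 16)/(-19 + 135) - 96 = 202/116 - 96 = (1/116)*202 - 96 = 101/58 - 96 = -5467/58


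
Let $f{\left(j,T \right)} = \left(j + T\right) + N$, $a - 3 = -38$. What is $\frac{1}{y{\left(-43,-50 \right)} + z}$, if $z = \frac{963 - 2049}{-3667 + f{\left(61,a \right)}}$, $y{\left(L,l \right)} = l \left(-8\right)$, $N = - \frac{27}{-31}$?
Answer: $\frac{56422}{22585633} \approx 0.0024981$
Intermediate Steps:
$N = \frac{27}{31}$ ($N = \left(-27\right) \left(- \frac{1}{31}\right) = \frac{27}{31} \approx 0.87097$)
$a = -35$ ($a = 3 - 38 = -35$)
$y{\left(L,l \right)} = - 8 l$
$f{\left(j,T \right)} = \frac{27}{31} + T + j$ ($f{\left(j,T \right)} = \left(j + T\right) + \frac{27}{31} = \left(T + j\right) + \frac{27}{31} = \frac{27}{31} + T + j$)
$z = \frac{16833}{56422}$ ($z = \frac{963 - 2049}{-3667 + \left(\frac{27}{31} - 35 + 61\right)} = - \frac{1086}{-3667 + \frac{833}{31}} = - \frac{1086}{- \frac{112844}{31}} = \left(-1086\right) \left(- \frac{31}{112844}\right) = \frac{16833}{56422} \approx 0.29834$)
$\frac{1}{y{\left(-43,-50 \right)} + z} = \frac{1}{\left(-8\right) \left(-50\right) + \frac{16833}{56422}} = \frac{1}{400 + \frac{16833}{56422}} = \frac{1}{\frac{22585633}{56422}} = \frac{56422}{22585633}$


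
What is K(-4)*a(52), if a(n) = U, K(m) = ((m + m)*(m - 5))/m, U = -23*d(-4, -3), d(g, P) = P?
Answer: -1242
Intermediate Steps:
U = 69 (U = -23*(-3) = 69)
K(m) = -10 + 2*m (K(m) = ((2*m)*(-5 + m))/m = (2*m*(-5 + m))/m = -10 + 2*m)
a(n) = 69
K(-4)*a(52) = (-10 + 2*(-4))*69 = (-10 - 8)*69 = -18*69 = -1242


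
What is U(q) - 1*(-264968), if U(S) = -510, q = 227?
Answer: 264458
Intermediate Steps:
U(q) - 1*(-264968) = -510 - 1*(-264968) = -510 + 264968 = 264458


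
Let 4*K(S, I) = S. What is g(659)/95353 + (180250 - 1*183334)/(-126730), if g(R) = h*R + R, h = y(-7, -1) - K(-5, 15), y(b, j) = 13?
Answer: 3135346939/24168171380 ≈ 0.12973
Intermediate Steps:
K(S, I) = S/4
h = 57/4 (h = 13 - (-5)/4 = 13 - 1*(-5/4) = 13 + 5/4 = 57/4 ≈ 14.250)
g(R) = 61*R/4 (g(R) = 57*R/4 + R = 61*R/4)
g(659)/95353 + (180250 - 1*183334)/(-126730) = ((61/4)*659)/95353 + (180250 - 1*183334)/(-126730) = (40199/4)*(1/95353) + (180250 - 183334)*(-1/126730) = 40199/381412 - 3084*(-1/126730) = 40199/381412 + 1542/63365 = 3135346939/24168171380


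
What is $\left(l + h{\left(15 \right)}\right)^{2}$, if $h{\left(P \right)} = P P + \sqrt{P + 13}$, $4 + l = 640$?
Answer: $741349 + 3444 \sqrt{7} \approx 7.5046 \cdot 10^{5}$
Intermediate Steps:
$l = 636$ ($l = -4 + 640 = 636$)
$h{\left(P \right)} = P^{2} + \sqrt{13 + P}$
$\left(l + h{\left(15 \right)}\right)^{2} = \left(636 + \left(15^{2} + \sqrt{13 + 15}\right)\right)^{2} = \left(636 + \left(225 + \sqrt{28}\right)\right)^{2} = \left(636 + \left(225 + 2 \sqrt{7}\right)\right)^{2} = \left(861 + 2 \sqrt{7}\right)^{2}$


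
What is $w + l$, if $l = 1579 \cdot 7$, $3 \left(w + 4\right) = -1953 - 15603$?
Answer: $5197$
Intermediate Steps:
$w = -5856$ ($w = -4 + \frac{-1953 - 15603}{3} = -4 + \frac{1}{3} \left(-17556\right) = -4 - 5852 = -5856$)
$l = 11053$
$w + l = -5856 + 11053 = 5197$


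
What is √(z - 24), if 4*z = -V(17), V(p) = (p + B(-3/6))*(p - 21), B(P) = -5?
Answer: 2*I*√3 ≈ 3.4641*I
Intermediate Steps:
V(p) = (-21 + p)*(-5 + p) (V(p) = (p - 5)*(p - 21) = (-5 + p)*(-21 + p) = (-21 + p)*(-5 + p))
z = 12 (z = (-(105 + 17² - 26*17))/4 = (-(105 + 289 - 442))/4 = (-1*(-48))/4 = (¼)*48 = 12)
√(z - 24) = √(12 - 24) = √(-12) = 2*I*√3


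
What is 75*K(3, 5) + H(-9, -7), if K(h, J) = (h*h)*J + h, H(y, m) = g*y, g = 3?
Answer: 3573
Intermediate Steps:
H(y, m) = 3*y
K(h, J) = h + J*h² (K(h, J) = h²*J + h = J*h² + h = h + J*h²)
75*K(3, 5) + H(-9, -7) = 75*(3*(1 + 5*3)) + 3*(-9) = 75*(3*(1 + 15)) - 27 = 75*(3*16) - 27 = 75*48 - 27 = 3600 - 27 = 3573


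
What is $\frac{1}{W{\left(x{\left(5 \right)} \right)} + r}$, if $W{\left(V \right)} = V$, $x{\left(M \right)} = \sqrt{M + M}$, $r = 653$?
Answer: $\frac{653}{426399} - \frac{\sqrt{10}}{426399} \approx 0.001524$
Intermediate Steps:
$x{\left(M \right)} = \sqrt{2} \sqrt{M}$ ($x{\left(M \right)} = \sqrt{2 M} = \sqrt{2} \sqrt{M}$)
$\frac{1}{W{\left(x{\left(5 \right)} \right)} + r} = \frac{1}{\sqrt{2} \sqrt{5} + 653} = \frac{1}{\sqrt{10} + 653} = \frac{1}{653 + \sqrt{10}}$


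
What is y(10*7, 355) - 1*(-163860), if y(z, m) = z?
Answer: 163930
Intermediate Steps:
y(10*7, 355) - 1*(-163860) = 10*7 - 1*(-163860) = 70 + 163860 = 163930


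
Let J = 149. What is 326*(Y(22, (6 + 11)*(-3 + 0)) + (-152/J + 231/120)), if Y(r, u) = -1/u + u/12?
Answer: -164764801/151980 ≈ -1084.1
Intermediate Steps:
Y(r, u) = -1/u + u/12 (Y(r, u) = -1/u + u*(1/12) = -1/u + u/12)
326*(Y(22, (6 + 11)*(-3 + 0)) + (-152/J + 231/120)) = 326*((-1/((6 + 11)*(-3 + 0)) + ((6 + 11)*(-3 + 0))/12) + (-152/149 + 231/120)) = 326*((-1/(17*(-3)) + (17*(-3))/12) + (-152*1/149 + 231*(1/120))) = 326*((-1/(-51) + (1/12)*(-51)) + (-152/149 + 77/40)) = 326*((-1*(-1/51) - 17/4) + 5393/5960) = 326*((1/51 - 17/4) + 5393/5960) = 326*(-863/204 + 5393/5960) = 326*(-1010827/303960) = -164764801/151980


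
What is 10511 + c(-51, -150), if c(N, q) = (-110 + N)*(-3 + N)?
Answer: 19205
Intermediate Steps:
10511 + c(-51, -150) = 10511 + (330 + (-51)**2 - 113*(-51)) = 10511 + (330 + 2601 + 5763) = 10511 + 8694 = 19205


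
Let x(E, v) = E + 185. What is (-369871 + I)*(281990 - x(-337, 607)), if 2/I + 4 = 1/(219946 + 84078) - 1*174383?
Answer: -5532736628378050221550/53017833287 ≈ -1.0436e+11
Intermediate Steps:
x(E, v) = 185 + E
I = -608048/53017833287 (I = 2/(-4 + (1/(219946 + 84078) - 1*174383)) = 2/(-4 + (1/304024 - 174383)) = 2/(-4 - 53016617191/304024) = 2/(-53017833287/304024) = 2*(-304024/53017833287) = -608048/53017833287 ≈ -1.1469e-5)
(-369871 + I)*(281990 - x(-337, 607)) = (-369871 - 608048/53017833287)*(281990 - (185 - 337)) = -19609759016304025*(281990 - 1*(-152))/53017833287 = -19609759016304025*(281990 + 152)/53017833287 = -19609759016304025/53017833287*282142 = -5532736628378050221550/53017833287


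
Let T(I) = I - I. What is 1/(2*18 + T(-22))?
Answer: 1/36 ≈ 0.027778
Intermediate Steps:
T(I) = 0
1/(2*18 + T(-22)) = 1/(2*18 + 0) = 1/(36 + 0) = 1/36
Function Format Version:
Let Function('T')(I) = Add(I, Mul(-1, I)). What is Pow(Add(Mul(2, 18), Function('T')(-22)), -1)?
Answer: Rational(1, 36) ≈ 0.027778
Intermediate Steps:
Function('T')(I) = 0
Pow(Add(Mul(2, 18), Function('T')(-22)), -1) = Pow(Add(Mul(2, 18), 0), -1) = Pow(Add(36, 0), -1) = Pow(36, -1) = Rational(1, 36)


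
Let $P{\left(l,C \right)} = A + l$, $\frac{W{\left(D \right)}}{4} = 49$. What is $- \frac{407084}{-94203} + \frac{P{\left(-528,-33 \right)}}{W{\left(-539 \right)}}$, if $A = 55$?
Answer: $\frac{35230445}{18463788} \approx 1.9081$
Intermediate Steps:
$W{\left(D \right)} = 196$ ($W{\left(D \right)} = 4 \cdot 49 = 196$)
$P{\left(l,C \right)} = 55 + l$
$- \frac{407084}{-94203} + \frac{P{\left(-528,-33 \right)}}{W{\left(-539 \right)}} = - \frac{407084}{-94203} + \frac{55 - 528}{196} = \left(-407084\right) \left(- \frac{1}{94203}\right) - \frac{473}{196} = \frac{407084}{94203} - \frac{473}{196} = \frac{35230445}{18463788}$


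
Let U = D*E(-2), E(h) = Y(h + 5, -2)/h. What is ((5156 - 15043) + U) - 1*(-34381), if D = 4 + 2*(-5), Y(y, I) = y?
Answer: 24503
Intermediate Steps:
D = -6 (D = 4 - 10 = -6)
E(h) = (5 + h)/h (E(h) = (h + 5)/h = (5 + h)/h)
U = 9 (U = -6*(5 - 2)/(-2) = -(-3)*3 = -6*(-3/2) = 9)
((5156 - 15043) + U) - 1*(-34381) = ((5156 - 15043) + 9) - 1*(-34381) = (-9887 + 9) + 34381 = -9878 + 34381 = 24503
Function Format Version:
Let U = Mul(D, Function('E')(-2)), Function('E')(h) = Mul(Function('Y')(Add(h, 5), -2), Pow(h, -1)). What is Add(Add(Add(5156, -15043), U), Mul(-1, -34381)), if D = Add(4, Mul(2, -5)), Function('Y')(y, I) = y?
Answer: 24503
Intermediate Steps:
D = -6 (D = Add(4, -10) = -6)
Function('E')(h) = Mul(Pow(h, -1), Add(5, h)) (Function('E')(h) = Mul(Add(h, 5), Pow(h, -1)) = Mul(Add(5, h), Pow(h, -1)) = Mul(Pow(h, -1), Add(5, h)))
U = 9 (U = Mul(-6, Mul(Pow(-2, -1), Add(5, -2))) = Mul(-6, Mul(Rational(-1, 2), 3)) = Mul(-6, Rational(-3, 2)) = 9)
Add(Add(Add(5156, -15043), U), Mul(-1, -34381)) = Add(Add(Add(5156, -15043), 9), Mul(-1, -34381)) = Add(Add(-9887, 9), 34381) = Add(-9878, 34381) = 24503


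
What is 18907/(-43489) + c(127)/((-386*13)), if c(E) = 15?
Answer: -95527661/218227802 ≈ -0.43774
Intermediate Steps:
18907/(-43489) + c(127)/((-386*13)) = 18907/(-43489) + 15/((-386*13)) = 18907*(-1/43489) + 15/(-5018) = -18907/43489 + 15*(-1/5018) = -18907/43489 - 15/5018 = -95527661/218227802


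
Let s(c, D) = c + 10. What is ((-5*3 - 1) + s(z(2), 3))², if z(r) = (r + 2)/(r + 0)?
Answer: 16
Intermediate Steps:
z(r) = (2 + r)/r
s(c, D) = 10 + c
((-5*3 - 1) + s(z(2), 3))² = ((-5*3 - 1) + (10 + (2 + 2)/2))² = ((-15 - 1) + (10 + (½)*4))² = (-16 + (10 + 2))² = (-16 + 12)² = (-4)² = 16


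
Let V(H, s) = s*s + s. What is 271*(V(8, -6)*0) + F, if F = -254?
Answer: -254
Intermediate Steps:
V(H, s) = s + s² (V(H, s) = s² + s = s + s²)
271*(V(8, -6)*0) + F = 271*(-6*(1 - 6)*0) - 254 = 271*(-6*(-5)*0) - 254 = 271*(30*0) - 254 = 271*0 - 254 = 0 - 254 = -254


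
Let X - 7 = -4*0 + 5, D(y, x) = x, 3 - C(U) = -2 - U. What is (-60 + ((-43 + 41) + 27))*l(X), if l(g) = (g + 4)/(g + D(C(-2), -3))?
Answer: -560/9 ≈ -62.222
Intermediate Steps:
C(U) = 5 + U (C(U) = 3 - (-2 - U) = 3 + (2 + U) = 5 + U)
X = 12 (X = 7 + (-4*0 + 5) = 7 + (0 + 5) = 7 + 5 = 12)
l(g) = (4 + g)/(-3 + g) (l(g) = (g + 4)/(g - 3) = (4 + g)/(-3 + g))
(-60 + ((-43 + 41) + 27))*l(X) = (-60 + ((-43 + 41) + 27))*((4 + 12)/(-3 + 12)) = (-60 + (-2 + 27))*(16/9) = (-60 + 25)*((⅑)*16) = -35*16/9 = -560/9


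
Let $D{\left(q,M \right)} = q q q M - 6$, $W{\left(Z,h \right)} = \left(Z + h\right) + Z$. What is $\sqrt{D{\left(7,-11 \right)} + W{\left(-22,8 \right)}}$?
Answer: $i \sqrt{3815} \approx 61.766 i$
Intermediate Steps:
$W{\left(Z,h \right)} = h + 2 Z$
$D{\left(q,M \right)} = -6 + M q^{3}$ ($D{\left(q,M \right)} = q^{2} q M - 6 = q^{3} M - 6 = M q^{3} - 6 = -6 + M q^{3}$)
$\sqrt{D{\left(7,-11 \right)} + W{\left(-22,8 \right)}} = \sqrt{\left(-6 - 11 \cdot 7^{3}\right) + \left(8 + 2 \left(-22\right)\right)} = \sqrt{\left(-6 - 3773\right) + \left(8 - 44\right)} = \sqrt{\left(-6 - 3773\right) - 36} = \sqrt{-3779 - 36} = \sqrt{-3815} = i \sqrt{3815}$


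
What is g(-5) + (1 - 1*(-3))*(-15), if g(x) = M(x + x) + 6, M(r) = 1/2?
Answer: -107/2 ≈ -53.500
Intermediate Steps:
M(r) = 1/2
g(x) = 13/2 (g(x) = 1/2 + 6 = 13/2)
g(-5) + (1 - 1*(-3))*(-15) = 13/2 + (1 - 1*(-3))*(-15) = 13/2 + (1 + 3)*(-15) = 13/2 + 4*(-15) = 13/2 - 60 = -107/2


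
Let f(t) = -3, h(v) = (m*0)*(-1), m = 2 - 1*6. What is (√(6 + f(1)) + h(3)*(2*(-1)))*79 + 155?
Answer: 155 + 79*√3 ≈ 291.83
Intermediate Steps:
m = -4 (m = 2 - 6 = -4)
h(v) = 0 (h(v) = -4*0*(-1) = 0*(-1) = 0)
(√(6 + f(1)) + h(3)*(2*(-1)))*79 + 155 = (√(6 - 3) + 0*(2*(-1)))*79 + 155 = (√3 + 0*(-2))*79 + 155 = (√3 + 0)*79 + 155 = √3*79 + 155 = 79*√3 + 155 = 155 + 79*√3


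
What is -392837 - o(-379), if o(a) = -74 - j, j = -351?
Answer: -393114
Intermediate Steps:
o(a) = 277 (o(a) = -74 - 1*(-351) = -74 + 351 = 277)
-392837 - o(-379) = -392837 - 1*277 = -392837 - 277 = -393114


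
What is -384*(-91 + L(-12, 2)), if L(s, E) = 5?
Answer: 33024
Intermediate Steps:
-384*(-91 + L(-12, 2)) = -384*(-91 + 5) = -384*(-86) = 33024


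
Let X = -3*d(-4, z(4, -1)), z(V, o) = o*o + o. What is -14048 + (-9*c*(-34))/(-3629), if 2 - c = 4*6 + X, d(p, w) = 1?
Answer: -2682862/191 ≈ -14046.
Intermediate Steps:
z(V, o) = o + o**2 (z(V, o) = o**2 + o = o + o**2)
X = -3 (X = -3*1 = -3)
c = -19 (c = 2 - (4*6 - 3) = 2 - (24 - 3) = 2 - 1*21 = 2 - 21 = -19)
-14048 + (-9*c*(-34))/(-3629) = -14048 + (-9*(-19)*(-34))/(-3629) = -14048 + (171*(-34))*(-1/3629) = -14048 - 5814*(-1/3629) = -14048 + 306/191 = -2682862/191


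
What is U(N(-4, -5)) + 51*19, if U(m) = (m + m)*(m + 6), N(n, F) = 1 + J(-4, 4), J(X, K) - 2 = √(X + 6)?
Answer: 1027 + 24*√2 ≈ 1060.9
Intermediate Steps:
J(X, K) = 2 + √(6 + X) (J(X, K) = 2 + √(X + 6) = 2 + √(6 + X))
N(n, F) = 3 + √2 (N(n, F) = 1 + (2 + √(6 - 4)) = 1 + (2 + √2) = 3 + √2)
U(m) = 2*m*(6 + m) (U(m) = (2*m)*(6 + m) = 2*m*(6 + m))
U(N(-4, -5)) + 51*19 = 2*(3 + √2)*(6 + (3 + √2)) + 51*19 = 2*(3 + √2)*(9 + √2) + 969 = 969 + 2*(3 + √2)*(9 + √2)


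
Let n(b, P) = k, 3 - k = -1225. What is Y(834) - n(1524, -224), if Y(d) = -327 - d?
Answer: -2389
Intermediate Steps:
k = 1228 (k = 3 - 1*(-1225) = 3 + 1225 = 1228)
n(b, P) = 1228
Y(834) - n(1524, -224) = (-327 - 1*834) - 1*1228 = (-327 - 834) - 1228 = -1161 - 1228 = -2389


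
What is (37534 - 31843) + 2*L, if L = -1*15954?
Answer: -26217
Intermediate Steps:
L = -15954
(37534 - 31843) + 2*L = (37534 - 31843) + 2*(-15954) = 5691 - 31908 = -26217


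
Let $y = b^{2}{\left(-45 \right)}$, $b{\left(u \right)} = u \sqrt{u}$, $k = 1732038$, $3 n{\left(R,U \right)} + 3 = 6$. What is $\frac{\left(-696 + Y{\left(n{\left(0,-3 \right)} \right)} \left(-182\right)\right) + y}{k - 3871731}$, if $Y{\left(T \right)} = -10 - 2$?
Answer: $\frac{29879}{713231} \approx 0.041892$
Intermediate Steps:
$n{\left(R,U \right)} = 1$ ($n{\left(R,U \right)} = -1 + \frac{1}{3} \cdot 6 = -1 + 2 = 1$)
$Y{\left(T \right)} = -12$
$b{\left(u \right)} = u^{\frac{3}{2}}$
$y = -91125$ ($y = \left(\left(-45\right)^{\frac{3}{2}}\right)^{2} = \left(- 135 i \sqrt{5}\right)^{2} = -91125$)
$\frac{\left(-696 + Y{\left(n{\left(0,-3 \right)} \right)} \left(-182\right)\right) + y}{k - 3871731} = \frac{\left(-696 - -2184\right) - 91125}{1732038 - 3871731} = \frac{\left(-696 + 2184\right) - 91125}{-2139693} = \left(1488 - 91125\right) \left(- \frac{1}{2139693}\right) = \left(-89637\right) \left(- \frac{1}{2139693}\right) = \frac{29879}{713231}$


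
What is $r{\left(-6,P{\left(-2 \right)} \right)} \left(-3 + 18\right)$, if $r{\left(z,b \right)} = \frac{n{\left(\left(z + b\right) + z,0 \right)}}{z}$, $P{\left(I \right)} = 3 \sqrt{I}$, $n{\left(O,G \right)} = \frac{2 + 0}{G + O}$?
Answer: $\frac{10}{27} + \frac{5 i \sqrt{2}}{54} \approx 0.37037 + 0.13095 i$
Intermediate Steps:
$n{\left(O,G \right)} = \frac{2}{G + O}$
$r{\left(z,b \right)} = \frac{2}{z \left(b + 2 z\right)}$ ($r{\left(z,b \right)} = \frac{2 \frac{1}{0 + \left(\left(z + b\right) + z\right)}}{z} = \frac{2 \frac{1}{0 + \left(\left(b + z\right) + z\right)}}{z} = \frac{2 \frac{1}{0 + \left(b + 2 z\right)}}{z} = \frac{2 \frac{1}{b + 2 z}}{z} = \frac{2}{z \left(b + 2 z\right)}$)
$r{\left(-6,P{\left(-2 \right)} \right)} \left(-3 + 18\right) = \frac{2}{\left(-6\right) \left(3 \sqrt{-2} + 2 \left(-6\right)\right)} \left(-3 + 18\right) = 2 \left(- \frac{1}{6}\right) \frac{1}{3 i \sqrt{2} - 12} \cdot 15 = 2 \left(- \frac{1}{6}\right) \frac{1}{-12 + 3 i \sqrt{2}} \cdot 15 = - \frac{1}{3 \left(-12 + 3 i \sqrt{2}\right)} 15 = - \frac{5}{-12 + 3 i \sqrt{2}}$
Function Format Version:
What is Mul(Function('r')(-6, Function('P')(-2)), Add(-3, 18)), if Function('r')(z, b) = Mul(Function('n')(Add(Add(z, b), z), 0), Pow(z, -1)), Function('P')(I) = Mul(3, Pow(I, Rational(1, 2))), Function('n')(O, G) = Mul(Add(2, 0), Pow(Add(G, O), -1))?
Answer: Add(Rational(10, 27), Mul(Rational(5, 54), I, Pow(2, Rational(1, 2)))) ≈ Add(0.37037, Mul(0.13095, I))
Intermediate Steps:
Function('n')(O, G) = Mul(2, Pow(Add(G, O), -1))
Function('r')(z, b) = Mul(2, Pow(z, -1), Pow(Add(b, Mul(2, z)), -1)) (Function('r')(z, b) = Mul(Mul(2, Pow(Add(0, Add(Add(z, b), z)), -1)), Pow(z, -1)) = Mul(Mul(2, Pow(Add(0, Add(Add(b, z), z)), -1)), Pow(z, -1)) = Mul(Mul(2, Pow(Add(0, Add(b, Mul(2, z))), -1)), Pow(z, -1)) = Mul(Mul(2, Pow(Add(b, Mul(2, z)), -1)), Pow(z, -1)) = Mul(2, Pow(z, -1), Pow(Add(b, Mul(2, z)), -1)))
Mul(Function('r')(-6, Function('P')(-2)), Add(-3, 18)) = Mul(Mul(2, Pow(-6, -1), Pow(Add(Mul(3, Pow(-2, Rational(1, 2))), Mul(2, -6)), -1)), Add(-3, 18)) = Mul(Mul(2, Rational(-1, 6), Pow(Add(Mul(3, Mul(I, Pow(2, Rational(1, 2)))), -12), -1)), 15) = Mul(Mul(2, Rational(-1, 6), Pow(Add(Mul(3, I, Pow(2, Rational(1, 2))), -12), -1)), 15) = Mul(Mul(2, Rational(-1, 6), Pow(Add(-12, Mul(3, I, Pow(2, Rational(1, 2)))), -1)), 15) = Mul(Mul(Rational(-1, 3), Pow(Add(-12, Mul(3, I, Pow(2, Rational(1, 2)))), -1)), 15) = Mul(-5, Pow(Add(-12, Mul(3, I, Pow(2, Rational(1, 2)))), -1))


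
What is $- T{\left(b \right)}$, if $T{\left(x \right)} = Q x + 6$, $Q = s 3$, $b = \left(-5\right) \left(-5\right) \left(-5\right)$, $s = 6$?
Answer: $2244$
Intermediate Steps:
$b = -125$ ($b = 25 \left(-5\right) = -125$)
$Q = 18$ ($Q = 6 \cdot 3 = 18$)
$T{\left(x \right)} = 6 + 18 x$ ($T{\left(x \right)} = 18 x + 6 = 6 + 18 x$)
$- T{\left(b \right)} = - (6 + 18 \left(-125\right)) = - (6 - 2250) = \left(-1\right) \left(-2244\right) = 2244$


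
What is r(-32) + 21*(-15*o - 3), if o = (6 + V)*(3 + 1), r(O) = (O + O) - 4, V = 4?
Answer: -12731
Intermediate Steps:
r(O) = -4 + 2*O (r(O) = 2*O - 4 = -4 + 2*O)
o = 40 (o = (6 + 4)*(3 + 1) = 10*4 = 40)
r(-32) + 21*(-15*o - 3) = (-4 + 2*(-32)) + 21*(-15*40 - 3) = (-4 - 64) + 21*(-600 - 3) = -68 + 21*(-603) = -68 - 12663 = -12731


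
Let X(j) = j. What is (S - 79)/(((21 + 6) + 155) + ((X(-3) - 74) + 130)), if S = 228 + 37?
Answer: 186/235 ≈ 0.79149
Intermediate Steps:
S = 265
(S - 79)/(((21 + 6) + 155) + ((X(-3) - 74) + 130)) = (265 - 79)/(((21 + 6) + 155) + ((-3 - 74) + 130)) = 186/((27 + 155) + (-77 + 130)) = 186/(182 + 53) = 186/235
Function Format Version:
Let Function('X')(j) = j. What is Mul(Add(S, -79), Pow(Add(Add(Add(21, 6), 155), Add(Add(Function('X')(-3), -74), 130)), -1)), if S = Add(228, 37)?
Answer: Rational(186, 235) ≈ 0.79149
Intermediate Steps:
S = 265
Mul(Add(S, -79), Pow(Add(Add(Add(21, 6), 155), Add(Add(Function('X')(-3), -74), 130)), -1)) = Mul(Add(265, -79), Pow(Add(Add(Add(21, 6), 155), Add(Add(-3, -74), 130)), -1)) = Mul(186, Pow(Add(Add(27, 155), Add(-77, 130)), -1)) = Mul(186, Pow(Add(182, 53), -1)) = Mul(186, Pow(235, -1)) = Mul(186, Rational(1, 235)) = Rational(186, 235)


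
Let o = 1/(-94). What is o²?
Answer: 1/8836 ≈ 0.00011317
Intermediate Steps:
o = -1/94 ≈ -0.010638
o² = (-1/94)² = 1/8836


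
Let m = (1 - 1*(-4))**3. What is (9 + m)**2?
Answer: 17956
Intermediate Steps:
m = 125 (m = (1 + 4)**3 = 5**3 = 125)
(9 + m)**2 = (9 + 125)**2 = 134**2 = 17956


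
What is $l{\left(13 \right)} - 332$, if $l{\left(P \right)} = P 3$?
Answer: $-293$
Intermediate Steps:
$l{\left(P \right)} = 3 P$
$l{\left(13 \right)} - 332 = 3 \cdot 13 - 332 = 39 - 332 = -293$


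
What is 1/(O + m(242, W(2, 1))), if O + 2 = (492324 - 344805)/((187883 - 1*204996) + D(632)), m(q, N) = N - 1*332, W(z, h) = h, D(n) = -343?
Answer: -17456/5960367 ≈ -0.0029287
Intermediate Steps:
m(q, N) = -332 + N (m(q, N) = N - 332 = -332 + N)
O = -182431/17456 (O = -2 + (492324 - 344805)/((187883 - 1*204996) - 343) = -2 + 147519/((187883 - 204996) - 343) = -2 + 147519/(-17113 - 343) = -2 + 147519/(-17456) = -2 + 147519*(-1/17456) = -2 - 147519/17456 = -182431/17456 ≈ -10.451)
1/(O + m(242, W(2, 1))) = 1/(-182431/17456 + (-332 + 1)) = 1/(-182431/17456 - 331) = 1/(-5960367/17456) = -17456/5960367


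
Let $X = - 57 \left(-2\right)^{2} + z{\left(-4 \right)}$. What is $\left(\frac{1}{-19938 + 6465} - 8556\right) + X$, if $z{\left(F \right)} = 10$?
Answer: $- \frac{118212103}{13473} \approx -8774.0$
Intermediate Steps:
$X = -218$ ($X = - 57 \left(-2\right)^{2} + 10 = \left(-57\right) 4 + 10 = -228 + 10 = -218$)
$\left(\frac{1}{-19938 + 6465} - 8556\right) + X = \left(\frac{1}{-19938 + 6465} - 8556\right) - 218 = \left(\frac{1}{-13473} - 8556\right) - 218 = \left(- \frac{1}{13473} - 8556\right) - 218 = - \frac{115274989}{13473} - 218 = - \frac{118212103}{13473}$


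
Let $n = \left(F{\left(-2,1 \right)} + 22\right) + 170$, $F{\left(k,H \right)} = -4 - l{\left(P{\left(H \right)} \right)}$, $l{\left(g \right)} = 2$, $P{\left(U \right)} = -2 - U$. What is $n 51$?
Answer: $9486$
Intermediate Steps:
$F{\left(k,H \right)} = -6$ ($F{\left(k,H \right)} = -4 - 2 = -6$)
$n = 186$ ($n = \left(-6 + 22\right) + 170 = 16 + 170 = 186$)
$n 51 = 186 \cdot 51 = 9486$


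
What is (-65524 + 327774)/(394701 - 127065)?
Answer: 131125/133818 ≈ 0.97988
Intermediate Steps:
(-65524 + 327774)/(394701 - 127065) = 262250/267636 = 262250*(1/267636) = 131125/133818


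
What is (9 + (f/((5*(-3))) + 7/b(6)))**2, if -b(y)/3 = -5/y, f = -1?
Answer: 31684/225 ≈ 140.82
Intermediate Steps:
b(y) = 15/y (b(y) = -(-15)/y = 15/y)
(9 + (f/((5*(-3))) + 7/b(6)))**2 = (9 + (-1/(5*(-3)) + 7/((15/6))))**2 = (9 + (-1/(-15) + 7/((15*(1/6)))))**2 = (9 + (-1*(-1/15) + 7/(5/2)))**2 = (9 + (1/15 + 7*(2/5)))**2 = (9 + (1/15 + 14/5))**2 = (9 + 43/15)**2 = (178/15)**2 = 31684/225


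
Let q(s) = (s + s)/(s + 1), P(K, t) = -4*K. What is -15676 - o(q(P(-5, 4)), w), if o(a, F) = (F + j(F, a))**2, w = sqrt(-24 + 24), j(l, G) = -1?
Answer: -15677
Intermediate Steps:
q(s) = 2*s/(1 + s) (q(s) = (2*s)/(1 + s) = 2*s/(1 + s))
w = 0 (w = sqrt(0) = 0)
o(a, F) = (-1 + F)**2 (o(a, F) = (F - 1)**2 = (-1 + F)**2)
-15676 - o(q(P(-5, 4)), w) = -15676 - (-1 + 0)**2 = -15676 - 1*(-1)**2 = -15676 - 1*1 = -15676 - 1 = -15677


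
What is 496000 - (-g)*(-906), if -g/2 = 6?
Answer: 506872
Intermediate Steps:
g = -12 (g = -2*6 = -12)
496000 - (-g)*(-906) = 496000 - (-1*(-12))*(-906) = 496000 - 12*(-906) = 496000 - 1*(-10872) = 496000 + 10872 = 506872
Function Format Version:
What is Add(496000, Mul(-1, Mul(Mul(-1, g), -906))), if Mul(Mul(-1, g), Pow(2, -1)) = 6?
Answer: 506872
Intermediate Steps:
g = -12 (g = Mul(-2, 6) = -12)
Add(496000, Mul(-1, Mul(Mul(-1, g), -906))) = Add(496000, Mul(-1, Mul(Mul(-1, -12), -906))) = Add(496000, Mul(-1, Mul(12, -906))) = Add(496000, Mul(-1, -10872)) = Add(496000, 10872) = 506872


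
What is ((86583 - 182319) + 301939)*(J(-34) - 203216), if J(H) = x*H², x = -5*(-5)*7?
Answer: -188881948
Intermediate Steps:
x = 175 (x = 25*7 = 175)
J(H) = 175*H²
((86583 - 182319) + 301939)*(J(-34) - 203216) = ((86583 - 182319) + 301939)*(175*(-34)² - 203216) = (-95736 + 301939)*(175*1156 - 203216) = 206203*(202300 - 203216) = 206203*(-916) = -188881948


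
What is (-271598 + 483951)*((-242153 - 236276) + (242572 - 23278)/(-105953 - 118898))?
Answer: -22843971311881669/224851 ≈ -1.0160e+11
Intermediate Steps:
(-271598 + 483951)*((-242153 - 236276) + (242572 - 23278)/(-105953 - 118898)) = 212353*(-478429 + 219294/(-224851)) = 212353*(-478429 + 219294*(-1/224851)) = 212353*(-478429 - 219294/224851) = 212353*(-107575458373/224851) = -22843971311881669/224851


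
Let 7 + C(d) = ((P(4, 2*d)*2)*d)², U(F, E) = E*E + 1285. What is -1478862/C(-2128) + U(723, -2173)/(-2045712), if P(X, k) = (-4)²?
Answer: -521544681900035/225859522448424 ≈ -2.3092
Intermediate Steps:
P(X, k) = 16
U(F, E) = 1285 + E² (U(F, E) = E² + 1285 = 1285 + E²)
C(d) = -7 + 1024*d² (C(d) = -7 + ((16*2)*d)² = -7 + (32*d)² = -7 + 1024*d²)
-1478862/C(-2128) + U(723, -2173)/(-2045712) = -1478862/(-7 + 1024*(-2128)²) + (1285 + (-2173)²)/(-2045712) = -1478862/(-7 + 1024*4528384) + (1285 + 4721929)*(-1/2045712) = -1478862/(-7 + 4637065216) + 4723214*(-1/2045712) = -1478862/4637065209 - 2361607/1022856 = -1478862*1/4637065209 - 2361607/1022856 = -70422/220812629 - 2361607/1022856 = -521544681900035/225859522448424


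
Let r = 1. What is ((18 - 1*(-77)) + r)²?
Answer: 9216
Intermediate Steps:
((18 - 1*(-77)) + r)² = ((18 - 1*(-77)) + 1)² = ((18 + 77) + 1)² = (95 + 1)² = 96² = 9216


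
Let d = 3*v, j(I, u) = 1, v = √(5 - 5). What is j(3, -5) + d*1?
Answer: 1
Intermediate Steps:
v = 0 (v = √0 = 0)
d = 0 (d = 3*0 = 0)
j(3, -5) + d*1 = 1 + 0*1 = 1 + 0 = 1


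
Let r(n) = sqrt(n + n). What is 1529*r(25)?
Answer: 7645*sqrt(2) ≈ 10812.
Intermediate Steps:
r(n) = sqrt(2)*sqrt(n) (r(n) = sqrt(2*n) = sqrt(2)*sqrt(n))
1529*r(25) = 1529*(sqrt(2)*sqrt(25)) = 1529*(sqrt(2)*5) = 1529*(5*sqrt(2)) = 7645*sqrt(2)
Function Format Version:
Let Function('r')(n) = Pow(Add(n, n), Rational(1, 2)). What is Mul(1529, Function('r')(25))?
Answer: Mul(7645, Pow(2, Rational(1, 2))) ≈ 10812.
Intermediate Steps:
Function('r')(n) = Mul(Pow(2, Rational(1, 2)), Pow(n, Rational(1, 2))) (Function('r')(n) = Pow(Mul(2, n), Rational(1, 2)) = Mul(Pow(2, Rational(1, 2)), Pow(n, Rational(1, 2))))
Mul(1529, Function('r')(25)) = Mul(1529, Mul(Pow(2, Rational(1, 2)), Pow(25, Rational(1, 2)))) = Mul(1529, Mul(Pow(2, Rational(1, 2)), 5)) = Mul(1529, Mul(5, Pow(2, Rational(1, 2)))) = Mul(7645, Pow(2, Rational(1, 2)))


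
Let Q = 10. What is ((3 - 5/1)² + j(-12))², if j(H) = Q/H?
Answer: 361/36 ≈ 10.028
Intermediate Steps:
j(H) = 10/H
((3 - 5/1)² + j(-12))² = ((3 - 5/1)² + 10/(-12))² = ((3 - 5*1)² + 10*(-1/12))² = ((3 - 5)² - ⅚)² = ((-2)² - ⅚)² = (4 - ⅚)² = (19/6)² = 361/36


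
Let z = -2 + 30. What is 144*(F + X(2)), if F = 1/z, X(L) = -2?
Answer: -1980/7 ≈ -282.86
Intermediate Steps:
z = 28
F = 1/28 ≈ 0.035714
144*(F + X(2)) = 144*(1/28 - 2) = 144*(-55/28) = -1980/7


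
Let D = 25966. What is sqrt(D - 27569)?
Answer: I*sqrt(1603) ≈ 40.037*I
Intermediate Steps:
sqrt(D - 27569) = sqrt(25966 - 27569) = sqrt(-1603) = I*sqrt(1603)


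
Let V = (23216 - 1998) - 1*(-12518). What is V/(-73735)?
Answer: -33736/73735 ≈ -0.45753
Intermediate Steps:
V = 33736 (V = 21218 + 12518 = 33736)
V/(-73735) = 33736/(-73735) = 33736*(-1/73735) = -33736/73735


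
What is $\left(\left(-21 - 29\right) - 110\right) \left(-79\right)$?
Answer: $12640$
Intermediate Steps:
$\left(\left(-21 - 29\right) - 110\right) \left(-79\right) = \left(-50 - 110\right) \left(-79\right) = \left(-160\right) \left(-79\right) = 12640$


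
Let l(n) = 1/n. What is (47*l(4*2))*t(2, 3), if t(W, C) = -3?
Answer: -141/8 ≈ -17.625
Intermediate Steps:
(47*l(4*2))*t(2, 3) = (47/((4*2)))*(-3) = (47/8)*(-3) = -141/8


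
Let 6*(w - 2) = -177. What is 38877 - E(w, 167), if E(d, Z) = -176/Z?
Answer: 6492635/167 ≈ 38878.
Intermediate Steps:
w = -55/2 (w = 2 + (⅙)*(-177) = 2 - 59/2 = -55/2 ≈ -27.500)
38877 - E(w, 167) = 38877 - (-176)/167 = 38877 - 1*(-176/167) = 38877 + 176/167 = 6492635/167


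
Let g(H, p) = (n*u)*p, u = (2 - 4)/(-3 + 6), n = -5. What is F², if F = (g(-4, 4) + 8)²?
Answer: 16777216/81 ≈ 2.0713e+5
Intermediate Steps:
u = -⅔ (u = -2/3 = -2*⅓ = -⅔ ≈ -0.66667)
g(H, p) = 10*p/3 (g(H, p) = (-5*(-⅔))*p = 10*p/3)
F = 4096/9 (F = ((10/3)*4 + 8)² = (40/3 + 8)² = (64/3)² = 4096/9 ≈ 455.11)
F² = (4096/9)² = 16777216/81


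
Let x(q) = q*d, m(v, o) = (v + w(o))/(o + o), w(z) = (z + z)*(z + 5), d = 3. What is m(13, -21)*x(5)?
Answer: -3425/14 ≈ -244.64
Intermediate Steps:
w(z) = 2*z*(5 + z) (w(z) = (2*z)*(5 + z) = 2*z*(5 + z))
m(v, o) = (v + 2*o*(5 + o))/(2*o) (m(v, o) = (v + 2*o*(5 + o))/(o + o) = (v + 2*o*(5 + o))/((2*o)) = (v + 2*o*(5 + o))*(1/(2*o)) = (v + 2*o*(5 + o))/(2*o))
x(q) = 3*q (x(q) = q*3 = 3*q)
m(13, -21)*x(5) = (5 - 21 + (½)*13/(-21))*(3*5) = (5 - 21 + (½)*13*(-1/21))*15 = (5 - 21 - 13/42)*15 = -685/42*15 = -3425/14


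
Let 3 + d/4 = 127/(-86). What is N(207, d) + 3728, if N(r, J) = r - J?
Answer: 169975/43 ≈ 3952.9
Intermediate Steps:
d = -770/43 (d = -12 + 4*(127/(-86)) = -12 + 4*(127*(-1/86)) = -12 + 4*(-127/86) = -12 - 254/43 = -770/43 ≈ -17.907)
N(207, d) + 3728 = (207 - 1*(-770/43)) + 3728 = (207 + 770/43) + 3728 = 9671/43 + 3728 = 169975/43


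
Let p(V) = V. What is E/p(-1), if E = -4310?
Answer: 4310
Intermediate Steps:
E/p(-1) = -4310/(-1) = -4310*(-1) = 4310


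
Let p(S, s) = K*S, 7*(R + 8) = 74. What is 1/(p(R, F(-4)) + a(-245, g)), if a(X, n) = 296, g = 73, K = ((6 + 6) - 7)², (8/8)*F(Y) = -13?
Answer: 7/2522 ≈ 0.0027756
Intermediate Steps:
R = 18/7 (R = -8 + (⅐)*74 = -8 + 74/7 = 18/7 ≈ 2.5714)
F(Y) = -13
K = 25 (K = (12 - 7)² = 5² = 25)
p(S, s) = 25*S
1/(p(R, F(-4)) + a(-245, g)) = 1/(25*(18/7) + 296) = 1/(450/7 + 296) = 1/(2522/7) = 7/2522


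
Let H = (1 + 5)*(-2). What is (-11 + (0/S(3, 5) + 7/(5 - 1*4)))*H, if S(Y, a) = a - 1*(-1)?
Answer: 48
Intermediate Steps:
S(Y, a) = 1 + a (S(Y, a) = a + 1 = 1 + a)
H = -12 (H = 6*(-2) = -12)
(-11 + (0/S(3, 5) + 7/(5 - 1*4)))*H = (-11 + (0/(1 + 5) + 7/(5 - 1*4)))*(-12) = (-11 + (0/6 + 7/(5 - 4)))*(-12) = (-11 + (0*(⅙) + 7/1))*(-12) = (-11 + (0 + 7*1))*(-12) = (-11 + (0 + 7))*(-12) = (-11 + 7)*(-12) = -4*(-12) = 48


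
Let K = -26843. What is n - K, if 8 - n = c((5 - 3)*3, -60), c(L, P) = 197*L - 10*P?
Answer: 25069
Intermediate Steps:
c(L, P) = -10*P + 197*L
n = -1774 (n = 8 - (-10*(-60) + 197*((5 - 3)*3)) = 8 - (600 + 197*(2*3)) = 8 - (600 + 197*6) = 8 - (600 + 1182) = 8 - 1*1782 = 8 - 1782 = -1774)
n - K = -1774 - 1*(-26843) = -1774 + 26843 = 25069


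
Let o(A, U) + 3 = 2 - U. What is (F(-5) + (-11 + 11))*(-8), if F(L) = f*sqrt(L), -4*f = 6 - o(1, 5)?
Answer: 24*I*sqrt(5) ≈ 53.666*I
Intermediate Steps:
o(A, U) = -1 - U (o(A, U) = -3 + (2 - U) = -1 - U)
f = -3 (f = -(6 - (-1 - 1*5))/4 = -(6 - (-1 - 5))/4 = -(6 - 1*(-6))/4 = -(6 + 6)/4 = -1/4*12 = -3)
F(L) = -3*sqrt(L)
(F(-5) + (-11 + 11))*(-8) = (-3*I*sqrt(5) + (-11 + 11))*(-8) = (-3*I*sqrt(5) + 0)*(-8) = -3*I*sqrt(5)*(-8) = 24*I*sqrt(5)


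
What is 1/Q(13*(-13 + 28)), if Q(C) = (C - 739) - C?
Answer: -1/739 ≈ -0.0013532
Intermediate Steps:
Q(C) = -739 (Q(C) = (-739 + C) - C = -739)
1/Q(13*(-13 + 28)) = 1/(-739) = -1/739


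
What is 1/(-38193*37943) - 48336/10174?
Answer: -35023226356919/7371861653913 ≈ -4.7509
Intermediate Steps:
1/(-38193*37943) - 48336/10174 = -1/38193*1/37943 - 48336*1/10174 = -1/1449156999 - 24168/5087 = -35023226356919/7371861653913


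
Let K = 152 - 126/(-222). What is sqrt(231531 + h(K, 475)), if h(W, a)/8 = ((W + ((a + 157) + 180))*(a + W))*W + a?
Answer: sqrt(1385130079475891)/1369 ≈ 27186.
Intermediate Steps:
K = 5645/37 (K = 152 - 126*(-1/222) = 152 + 21/37 = 5645/37 ≈ 152.57)
h(W, a) = 8*a + 8*W*(W + a)*(337 + W + a) (h(W, a) = 8*(((W + ((a + 157) + 180))*(a + W))*W + a) = 8*(((W + ((157 + a) + 180))*(W + a))*W + a) = 8*(((W + (337 + a))*(W + a))*W + a) = 8*(((337 + W + a)*(W + a))*W + a) = 8*(((W + a)*(337 + W + a))*W + a) = 8*(W*(W + a)*(337 + W + a) + a) = 8*(a + W*(W + a)*(337 + W + a)) = 8*a + 8*W*(W + a)*(337 + W + a))
sqrt(231531 + h(K, 475)) = sqrt(231531 + (8*475 + 8*(5645/37)**3 + 2696*(5645/37)**2 + 8*(5645/37)*475**2 + 16*475*(5645/37)**2 + 2696*(5645/37)*475)) = sqrt(231531 + (3800 + 8*(179883711125/50653) + 2696*(31866025/1369) + 8*(5645/37)*225625 + 16*475*(31866025/1369) + 7228987000/37)) = sqrt(231531 + (3800 + 1439069689000/50653 + 85910803400/1369 + 10189225000/37 + 242181790000/1369 + 7228987000/37)) = sqrt(231531 + 37424220354200/50653) = sqrt(37435948093943/50653) = sqrt(1385130079475891)/1369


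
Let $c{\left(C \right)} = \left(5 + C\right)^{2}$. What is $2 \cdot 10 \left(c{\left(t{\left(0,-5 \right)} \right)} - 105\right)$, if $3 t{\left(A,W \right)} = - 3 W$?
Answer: $-100$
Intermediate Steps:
$t{\left(A,W \right)} = - W$ ($t{\left(A,W \right)} = \frac{\left(-3\right) W}{3} = - W$)
$2 \cdot 10 \left(c{\left(t{\left(0,-5 \right)} \right)} - 105\right) = 2 \cdot 10 \left(\left(5 - -5\right)^{2} - 105\right) = 20 \left(\left(5 + 5\right)^{2} - 105\right) = 20 \left(10^{2} - 105\right) = 20 \left(100 - 105\right) = 20 \left(-5\right) = -100$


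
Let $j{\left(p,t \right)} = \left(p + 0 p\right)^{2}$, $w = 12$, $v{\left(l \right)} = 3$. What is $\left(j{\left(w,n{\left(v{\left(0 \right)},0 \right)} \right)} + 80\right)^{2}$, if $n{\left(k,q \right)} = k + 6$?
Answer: $50176$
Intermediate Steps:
$n{\left(k,q \right)} = 6 + k$
$j{\left(p,t \right)} = p^{2}$ ($j{\left(p,t \right)} = \left(p + 0\right)^{2} = p^{2}$)
$\left(j{\left(w,n{\left(v{\left(0 \right)},0 \right)} \right)} + 80\right)^{2} = \left(12^{2} + 80\right)^{2} = \left(144 + 80\right)^{2} = 224^{2} = 50176$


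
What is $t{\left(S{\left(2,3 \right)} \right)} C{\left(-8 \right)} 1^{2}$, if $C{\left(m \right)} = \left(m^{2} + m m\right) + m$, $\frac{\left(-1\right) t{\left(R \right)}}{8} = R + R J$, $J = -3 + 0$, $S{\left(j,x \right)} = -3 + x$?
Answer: $0$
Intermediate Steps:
$J = -3$
$t{\left(R \right)} = 16 R$ ($t{\left(R \right)} = - 8 \left(R + R \left(-3\right)\right) = - 8 \left(R - 3 R\right) = - 8 \left(- 2 R\right) = 16 R$)
$C{\left(m \right)} = m + 2 m^{2}$ ($C{\left(m \right)} = \left(m^{2} + m^{2}\right) + m = 2 m^{2} + m = m + 2 m^{2}$)
$t{\left(S{\left(2,3 \right)} \right)} C{\left(-8 \right)} 1^{2} = 16 \left(-3 + 3\right) \left(- 8 \left(1 + 2 \left(-8\right)\right)\right) 1^{2} = 16 \cdot 0 \left(- 8 \left(1 - 16\right)\right) 1 = 0 \left(\left(-8\right) \left(-15\right)\right) 1 = 0 \cdot 120 \cdot 1 = 0 \cdot 1 = 0$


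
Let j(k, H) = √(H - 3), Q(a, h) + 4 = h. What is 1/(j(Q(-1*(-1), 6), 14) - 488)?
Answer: -488/238133 - √11/238133 ≈ -0.0020632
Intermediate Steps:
Q(a, h) = -4 + h
j(k, H) = √(-3 + H)
1/(j(Q(-1*(-1), 6), 14) - 488) = 1/(√(-3 + 14) - 488) = 1/(√11 - 488) = 1/(-488 + √11)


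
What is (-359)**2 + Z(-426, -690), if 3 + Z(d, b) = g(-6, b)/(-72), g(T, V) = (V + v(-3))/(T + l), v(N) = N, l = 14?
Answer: 8248269/64 ≈ 1.2888e+5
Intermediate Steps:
g(T, V) = (-3 + V)/(14 + T) (g(T, V) = (V - 3)/(T + 14) = (-3 + V)/(14 + T))
Z(d, b) = -575/192 - b/576 (Z(d, b) = -3 + ((-3 + b)/(14 - 6))/(-72) = -3 + ((-3 + b)/8)*(-1/72) = -3 + (-3/8 + b/8)*(-1/72) = -3 + (1/192 - b/576) = -575/192 - b/576)
(-359)**2 + Z(-426, -690) = (-359)**2 + (-575/192 - 1/576*(-690)) = 128881 + (-575/192 + 115/96) = 128881 - 115/64 = 8248269/64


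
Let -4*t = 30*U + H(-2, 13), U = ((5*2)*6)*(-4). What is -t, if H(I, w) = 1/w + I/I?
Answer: -46793/26 ≈ -1799.7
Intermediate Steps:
H(I, w) = 1 + 1/w (H(I, w) = 1/w + 1 = 1 + 1/w)
U = -240 (U = (10*6)*(-4) = 60*(-4) = -240)
t = 46793/26 (t = -(30*(-240) + (1 + 13)/13)/4 = -(-7200 + (1/13)*14)/4 = -(-7200 + 14/13)/4 = -¼*(-93586/13) = 46793/26 ≈ 1799.7)
-t = -1*46793/26 = -46793/26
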